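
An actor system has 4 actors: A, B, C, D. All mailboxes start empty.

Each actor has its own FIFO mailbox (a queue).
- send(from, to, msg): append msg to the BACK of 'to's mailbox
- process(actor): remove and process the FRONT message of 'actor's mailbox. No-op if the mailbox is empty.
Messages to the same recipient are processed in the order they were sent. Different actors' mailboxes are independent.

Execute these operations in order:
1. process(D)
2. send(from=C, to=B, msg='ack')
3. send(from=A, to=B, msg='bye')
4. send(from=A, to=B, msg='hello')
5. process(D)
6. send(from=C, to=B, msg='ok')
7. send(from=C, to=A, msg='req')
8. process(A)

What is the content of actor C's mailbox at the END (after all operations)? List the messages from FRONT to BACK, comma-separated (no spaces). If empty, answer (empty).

Answer: (empty)

Derivation:
After 1 (process(D)): A:[] B:[] C:[] D:[]
After 2 (send(from=C, to=B, msg='ack')): A:[] B:[ack] C:[] D:[]
After 3 (send(from=A, to=B, msg='bye')): A:[] B:[ack,bye] C:[] D:[]
After 4 (send(from=A, to=B, msg='hello')): A:[] B:[ack,bye,hello] C:[] D:[]
After 5 (process(D)): A:[] B:[ack,bye,hello] C:[] D:[]
After 6 (send(from=C, to=B, msg='ok')): A:[] B:[ack,bye,hello,ok] C:[] D:[]
After 7 (send(from=C, to=A, msg='req')): A:[req] B:[ack,bye,hello,ok] C:[] D:[]
After 8 (process(A)): A:[] B:[ack,bye,hello,ok] C:[] D:[]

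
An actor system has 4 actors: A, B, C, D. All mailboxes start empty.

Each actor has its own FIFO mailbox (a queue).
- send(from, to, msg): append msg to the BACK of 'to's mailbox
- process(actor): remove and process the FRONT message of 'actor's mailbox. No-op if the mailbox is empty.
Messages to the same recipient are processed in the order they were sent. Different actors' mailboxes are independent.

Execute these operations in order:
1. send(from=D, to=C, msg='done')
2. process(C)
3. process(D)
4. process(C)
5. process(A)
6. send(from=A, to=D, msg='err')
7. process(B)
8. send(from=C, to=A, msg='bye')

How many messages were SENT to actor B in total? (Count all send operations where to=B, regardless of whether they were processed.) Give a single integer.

After 1 (send(from=D, to=C, msg='done')): A:[] B:[] C:[done] D:[]
After 2 (process(C)): A:[] B:[] C:[] D:[]
After 3 (process(D)): A:[] B:[] C:[] D:[]
After 4 (process(C)): A:[] B:[] C:[] D:[]
After 5 (process(A)): A:[] B:[] C:[] D:[]
After 6 (send(from=A, to=D, msg='err')): A:[] B:[] C:[] D:[err]
After 7 (process(B)): A:[] B:[] C:[] D:[err]
After 8 (send(from=C, to=A, msg='bye')): A:[bye] B:[] C:[] D:[err]

Answer: 0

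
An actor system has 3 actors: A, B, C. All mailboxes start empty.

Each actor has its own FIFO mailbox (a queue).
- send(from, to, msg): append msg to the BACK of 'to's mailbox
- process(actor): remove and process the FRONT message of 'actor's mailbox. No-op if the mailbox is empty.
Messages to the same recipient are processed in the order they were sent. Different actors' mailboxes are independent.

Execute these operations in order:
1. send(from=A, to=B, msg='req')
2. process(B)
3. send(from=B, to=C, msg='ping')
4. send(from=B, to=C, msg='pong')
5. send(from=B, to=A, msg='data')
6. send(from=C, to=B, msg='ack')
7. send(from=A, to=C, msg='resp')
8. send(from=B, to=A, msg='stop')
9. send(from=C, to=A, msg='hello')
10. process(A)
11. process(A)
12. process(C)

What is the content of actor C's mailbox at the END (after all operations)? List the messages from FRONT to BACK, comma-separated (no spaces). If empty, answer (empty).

Answer: pong,resp

Derivation:
After 1 (send(from=A, to=B, msg='req')): A:[] B:[req] C:[]
After 2 (process(B)): A:[] B:[] C:[]
After 3 (send(from=B, to=C, msg='ping')): A:[] B:[] C:[ping]
After 4 (send(from=B, to=C, msg='pong')): A:[] B:[] C:[ping,pong]
After 5 (send(from=B, to=A, msg='data')): A:[data] B:[] C:[ping,pong]
After 6 (send(from=C, to=B, msg='ack')): A:[data] B:[ack] C:[ping,pong]
After 7 (send(from=A, to=C, msg='resp')): A:[data] B:[ack] C:[ping,pong,resp]
After 8 (send(from=B, to=A, msg='stop')): A:[data,stop] B:[ack] C:[ping,pong,resp]
After 9 (send(from=C, to=A, msg='hello')): A:[data,stop,hello] B:[ack] C:[ping,pong,resp]
After 10 (process(A)): A:[stop,hello] B:[ack] C:[ping,pong,resp]
After 11 (process(A)): A:[hello] B:[ack] C:[ping,pong,resp]
After 12 (process(C)): A:[hello] B:[ack] C:[pong,resp]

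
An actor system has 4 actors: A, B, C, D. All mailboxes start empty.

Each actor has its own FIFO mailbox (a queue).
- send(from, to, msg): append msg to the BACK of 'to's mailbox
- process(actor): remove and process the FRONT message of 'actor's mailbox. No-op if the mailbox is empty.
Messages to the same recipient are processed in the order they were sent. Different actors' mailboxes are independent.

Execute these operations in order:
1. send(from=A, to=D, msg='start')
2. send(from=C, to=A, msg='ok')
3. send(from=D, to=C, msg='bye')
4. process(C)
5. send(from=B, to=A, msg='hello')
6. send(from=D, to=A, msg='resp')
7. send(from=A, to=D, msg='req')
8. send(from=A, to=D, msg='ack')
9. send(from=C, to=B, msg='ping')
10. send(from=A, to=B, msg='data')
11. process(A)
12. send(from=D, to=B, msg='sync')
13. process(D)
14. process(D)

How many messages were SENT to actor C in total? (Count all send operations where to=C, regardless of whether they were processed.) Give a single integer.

After 1 (send(from=A, to=D, msg='start')): A:[] B:[] C:[] D:[start]
After 2 (send(from=C, to=A, msg='ok')): A:[ok] B:[] C:[] D:[start]
After 3 (send(from=D, to=C, msg='bye')): A:[ok] B:[] C:[bye] D:[start]
After 4 (process(C)): A:[ok] B:[] C:[] D:[start]
After 5 (send(from=B, to=A, msg='hello')): A:[ok,hello] B:[] C:[] D:[start]
After 6 (send(from=D, to=A, msg='resp')): A:[ok,hello,resp] B:[] C:[] D:[start]
After 7 (send(from=A, to=D, msg='req')): A:[ok,hello,resp] B:[] C:[] D:[start,req]
After 8 (send(from=A, to=D, msg='ack')): A:[ok,hello,resp] B:[] C:[] D:[start,req,ack]
After 9 (send(from=C, to=B, msg='ping')): A:[ok,hello,resp] B:[ping] C:[] D:[start,req,ack]
After 10 (send(from=A, to=B, msg='data')): A:[ok,hello,resp] B:[ping,data] C:[] D:[start,req,ack]
After 11 (process(A)): A:[hello,resp] B:[ping,data] C:[] D:[start,req,ack]
After 12 (send(from=D, to=B, msg='sync')): A:[hello,resp] B:[ping,data,sync] C:[] D:[start,req,ack]
After 13 (process(D)): A:[hello,resp] B:[ping,data,sync] C:[] D:[req,ack]
After 14 (process(D)): A:[hello,resp] B:[ping,data,sync] C:[] D:[ack]

Answer: 1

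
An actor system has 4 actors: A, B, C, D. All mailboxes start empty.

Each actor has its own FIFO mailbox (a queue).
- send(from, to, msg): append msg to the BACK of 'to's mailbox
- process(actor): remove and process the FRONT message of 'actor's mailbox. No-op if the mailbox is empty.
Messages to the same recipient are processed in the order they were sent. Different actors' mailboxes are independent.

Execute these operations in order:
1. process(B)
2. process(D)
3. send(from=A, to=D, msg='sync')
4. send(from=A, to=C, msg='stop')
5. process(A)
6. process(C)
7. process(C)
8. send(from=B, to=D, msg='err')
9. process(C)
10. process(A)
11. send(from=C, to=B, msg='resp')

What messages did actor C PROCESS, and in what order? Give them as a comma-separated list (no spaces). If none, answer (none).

Answer: stop

Derivation:
After 1 (process(B)): A:[] B:[] C:[] D:[]
After 2 (process(D)): A:[] B:[] C:[] D:[]
After 3 (send(from=A, to=D, msg='sync')): A:[] B:[] C:[] D:[sync]
After 4 (send(from=A, to=C, msg='stop')): A:[] B:[] C:[stop] D:[sync]
After 5 (process(A)): A:[] B:[] C:[stop] D:[sync]
After 6 (process(C)): A:[] B:[] C:[] D:[sync]
After 7 (process(C)): A:[] B:[] C:[] D:[sync]
After 8 (send(from=B, to=D, msg='err')): A:[] B:[] C:[] D:[sync,err]
After 9 (process(C)): A:[] B:[] C:[] D:[sync,err]
After 10 (process(A)): A:[] B:[] C:[] D:[sync,err]
After 11 (send(from=C, to=B, msg='resp')): A:[] B:[resp] C:[] D:[sync,err]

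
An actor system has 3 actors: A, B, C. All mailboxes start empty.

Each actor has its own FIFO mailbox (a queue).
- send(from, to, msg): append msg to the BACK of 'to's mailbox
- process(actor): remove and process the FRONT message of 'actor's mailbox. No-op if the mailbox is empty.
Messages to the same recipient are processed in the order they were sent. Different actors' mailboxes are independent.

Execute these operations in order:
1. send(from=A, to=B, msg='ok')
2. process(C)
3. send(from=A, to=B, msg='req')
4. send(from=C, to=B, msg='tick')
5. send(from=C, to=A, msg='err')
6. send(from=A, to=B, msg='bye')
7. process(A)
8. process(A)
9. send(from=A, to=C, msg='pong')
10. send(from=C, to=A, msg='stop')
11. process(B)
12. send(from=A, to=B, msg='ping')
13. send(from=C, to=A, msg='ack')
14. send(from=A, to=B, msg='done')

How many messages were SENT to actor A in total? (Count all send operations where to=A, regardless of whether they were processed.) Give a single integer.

After 1 (send(from=A, to=B, msg='ok')): A:[] B:[ok] C:[]
After 2 (process(C)): A:[] B:[ok] C:[]
After 3 (send(from=A, to=B, msg='req')): A:[] B:[ok,req] C:[]
After 4 (send(from=C, to=B, msg='tick')): A:[] B:[ok,req,tick] C:[]
After 5 (send(from=C, to=A, msg='err')): A:[err] B:[ok,req,tick] C:[]
After 6 (send(from=A, to=B, msg='bye')): A:[err] B:[ok,req,tick,bye] C:[]
After 7 (process(A)): A:[] B:[ok,req,tick,bye] C:[]
After 8 (process(A)): A:[] B:[ok,req,tick,bye] C:[]
After 9 (send(from=A, to=C, msg='pong')): A:[] B:[ok,req,tick,bye] C:[pong]
After 10 (send(from=C, to=A, msg='stop')): A:[stop] B:[ok,req,tick,bye] C:[pong]
After 11 (process(B)): A:[stop] B:[req,tick,bye] C:[pong]
After 12 (send(from=A, to=B, msg='ping')): A:[stop] B:[req,tick,bye,ping] C:[pong]
After 13 (send(from=C, to=A, msg='ack')): A:[stop,ack] B:[req,tick,bye,ping] C:[pong]
After 14 (send(from=A, to=B, msg='done')): A:[stop,ack] B:[req,tick,bye,ping,done] C:[pong]

Answer: 3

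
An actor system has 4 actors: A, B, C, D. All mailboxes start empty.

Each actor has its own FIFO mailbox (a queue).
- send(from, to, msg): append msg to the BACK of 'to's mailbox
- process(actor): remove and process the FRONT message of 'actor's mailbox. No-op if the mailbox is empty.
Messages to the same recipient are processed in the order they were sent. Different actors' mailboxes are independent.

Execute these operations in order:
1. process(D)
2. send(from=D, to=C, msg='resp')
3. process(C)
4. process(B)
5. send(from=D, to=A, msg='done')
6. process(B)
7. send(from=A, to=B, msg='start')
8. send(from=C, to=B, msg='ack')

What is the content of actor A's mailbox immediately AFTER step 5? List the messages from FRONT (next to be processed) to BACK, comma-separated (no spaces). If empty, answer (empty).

After 1 (process(D)): A:[] B:[] C:[] D:[]
After 2 (send(from=D, to=C, msg='resp')): A:[] B:[] C:[resp] D:[]
After 3 (process(C)): A:[] B:[] C:[] D:[]
After 4 (process(B)): A:[] B:[] C:[] D:[]
After 5 (send(from=D, to=A, msg='done')): A:[done] B:[] C:[] D:[]

done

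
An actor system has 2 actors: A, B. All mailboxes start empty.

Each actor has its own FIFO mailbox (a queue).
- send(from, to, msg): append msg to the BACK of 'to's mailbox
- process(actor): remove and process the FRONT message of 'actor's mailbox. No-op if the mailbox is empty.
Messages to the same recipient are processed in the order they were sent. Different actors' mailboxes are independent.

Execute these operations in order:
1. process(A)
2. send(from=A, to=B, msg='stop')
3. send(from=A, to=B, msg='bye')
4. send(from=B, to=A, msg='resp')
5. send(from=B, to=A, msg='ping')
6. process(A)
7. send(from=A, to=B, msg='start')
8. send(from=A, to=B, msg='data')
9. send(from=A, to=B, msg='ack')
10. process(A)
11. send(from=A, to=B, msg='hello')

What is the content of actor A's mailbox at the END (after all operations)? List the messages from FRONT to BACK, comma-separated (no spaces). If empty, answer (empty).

Answer: (empty)

Derivation:
After 1 (process(A)): A:[] B:[]
After 2 (send(from=A, to=B, msg='stop')): A:[] B:[stop]
After 3 (send(from=A, to=B, msg='bye')): A:[] B:[stop,bye]
After 4 (send(from=B, to=A, msg='resp')): A:[resp] B:[stop,bye]
After 5 (send(from=B, to=A, msg='ping')): A:[resp,ping] B:[stop,bye]
After 6 (process(A)): A:[ping] B:[stop,bye]
After 7 (send(from=A, to=B, msg='start')): A:[ping] B:[stop,bye,start]
After 8 (send(from=A, to=B, msg='data')): A:[ping] B:[stop,bye,start,data]
After 9 (send(from=A, to=B, msg='ack')): A:[ping] B:[stop,bye,start,data,ack]
After 10 (process(A)): A:[] B:[stop,bye,start,data,ack]
After 11 (send(from=A, to=B, msg='hello')): A:[] B:[stop,bye,start,data,ack,hello]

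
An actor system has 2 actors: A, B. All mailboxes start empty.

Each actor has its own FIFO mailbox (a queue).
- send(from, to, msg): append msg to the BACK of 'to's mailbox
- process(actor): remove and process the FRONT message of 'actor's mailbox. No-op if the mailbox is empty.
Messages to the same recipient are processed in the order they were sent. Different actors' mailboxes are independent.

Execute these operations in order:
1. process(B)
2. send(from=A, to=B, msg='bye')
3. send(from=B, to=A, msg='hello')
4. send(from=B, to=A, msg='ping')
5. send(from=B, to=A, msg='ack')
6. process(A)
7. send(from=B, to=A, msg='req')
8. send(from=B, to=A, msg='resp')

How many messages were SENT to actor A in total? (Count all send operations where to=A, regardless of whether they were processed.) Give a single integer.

After 1 (process(B)): A:[] B:[]
After 2 (send(from=A, to=B, msg='bye')): A:[] B:[bye]
After 3 (send(from=B, to=A, msg='hello')): A:[hello] B:[bye]
After 4 (send(from=B, to=A, msg='ping')): A:[hello,ping] B:[bye]
After 5 (send(from=B, to=A, msg='ack')): A:[hello,ping,ack] B:[bye]
After 6 (process(A)): A:[ping,ack] B:[bye]
After 7 (send(from=B, to=A, msg='req')): A:[ping,ack,req] B:[bye]
After 8 (send(from=B, to=A, msg='resp')): A:[ping,ack,req,resp] B:[bye]

Answer: 5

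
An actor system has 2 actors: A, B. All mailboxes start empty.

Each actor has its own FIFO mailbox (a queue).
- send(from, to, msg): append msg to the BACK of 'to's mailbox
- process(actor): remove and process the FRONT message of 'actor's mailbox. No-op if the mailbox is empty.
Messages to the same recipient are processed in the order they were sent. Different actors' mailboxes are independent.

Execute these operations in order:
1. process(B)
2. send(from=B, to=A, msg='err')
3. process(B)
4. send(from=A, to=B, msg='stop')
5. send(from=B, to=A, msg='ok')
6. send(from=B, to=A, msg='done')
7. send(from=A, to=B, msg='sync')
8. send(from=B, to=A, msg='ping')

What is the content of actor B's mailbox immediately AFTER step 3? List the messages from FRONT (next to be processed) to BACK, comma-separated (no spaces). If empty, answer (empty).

After 1 (process(B)): A:[] B:[]
After 2 (send(from=B, to=A, msg='err')): A:[err] B:[]
After 3 (process(B)): A:[err] B:[]

(empty)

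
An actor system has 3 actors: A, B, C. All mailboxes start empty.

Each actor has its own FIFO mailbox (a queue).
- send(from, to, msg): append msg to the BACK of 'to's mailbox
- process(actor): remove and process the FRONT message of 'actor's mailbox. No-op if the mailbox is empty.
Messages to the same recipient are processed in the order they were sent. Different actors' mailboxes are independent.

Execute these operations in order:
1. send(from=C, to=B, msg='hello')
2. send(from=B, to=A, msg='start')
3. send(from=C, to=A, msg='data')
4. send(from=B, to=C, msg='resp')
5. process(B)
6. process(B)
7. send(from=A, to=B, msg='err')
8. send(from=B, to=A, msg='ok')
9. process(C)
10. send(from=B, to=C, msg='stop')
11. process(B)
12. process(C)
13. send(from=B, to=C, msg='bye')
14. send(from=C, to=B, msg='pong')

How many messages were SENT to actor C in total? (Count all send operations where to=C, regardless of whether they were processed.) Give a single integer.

Answer: 3

Derivation:
After 1 (send(from=C, to=B, msg='hello')): A:[] B:[hello] C:[]
After 2 (send(from=B, to=A, msg='start')): A:[start] B:[hello] C:[]
After 3 (send(from=C, to=A, msg='data')): A:[start,data] B:[hello] C:[]
After 4 (send(from=B, to=C, msg='resp')): A:[start,data] B:[hello] C:[resp]
After 5 (process(B)): A:[start,data] B:[] C:[resp]
After 6 (process(B)): A:[start,data] B:[] C:[resp]
After 7 (send(from=A, to=B, msg='err')): A:[start,data] B:[err] C:[resp]
After 8 (send(from=B, to=A, msg='ok')): A:[start,data,ok] B:[err] C:[resp]
After 9 (process(C)): A:[start,data,ok] B:[err] C:[]
After 10 (send(from=B, to=C, msg='stop')): A:[start,data,ok] B:[err] C:[stop]
After 11 (process(B)): A:[start,data,ok] B:[] C:[stop]
After 12 (process(C)): A:[start,data,ok] B:[] C:[]
After 13 (send(from=B, to=C, msg='bye')): A:[start,data,ok] B:[] C:[bye]
After 14 (send(from=C, to=B, msg='pong')): A:[start,data,ok] B:[pong] C:[bye]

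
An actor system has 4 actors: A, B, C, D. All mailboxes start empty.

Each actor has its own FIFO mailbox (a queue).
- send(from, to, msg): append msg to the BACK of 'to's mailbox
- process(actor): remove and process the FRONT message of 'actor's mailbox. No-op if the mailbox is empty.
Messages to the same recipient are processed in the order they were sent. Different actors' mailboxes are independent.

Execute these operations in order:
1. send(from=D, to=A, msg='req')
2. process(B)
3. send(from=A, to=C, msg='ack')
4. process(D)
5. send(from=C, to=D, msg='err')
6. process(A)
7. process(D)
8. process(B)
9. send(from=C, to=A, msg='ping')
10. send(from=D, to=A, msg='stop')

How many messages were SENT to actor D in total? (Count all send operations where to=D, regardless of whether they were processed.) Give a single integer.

Answer: 1

Derivation:
After 1 (send(from=D, to=A, msg='req')): A:[req] B:[] C:[] D:[]
After 2 (process(B)): A:[req] B:[] C:[] D:[]
After 3 (send(from=A, to=C, msg='ack')): A:[req] B:[] C:[ack] D:[]
After 4 (process(D)): A:[req] B:[] C:[ack] D:[]
After 5 (send(from=C, to=D, msg='err')): A:[req] B:[] C:[ack] D:[err]
After 6 (process(A)): A:[] B:[] C:[ack] D:[err]
After 7 (process(D)): A:[] B:[] C:[ack] D:[]
After 8 (process(B)): A:[] B:[] C:[ack] D:[]
After 9 (send(from=C, to=A, msg='ping')): A:[ping] B:[] C:[ack] D:[]
After 10 (send(from=D, to=A, msg='stop')): A:[ping,stop] B:[] C:[ack] D:[]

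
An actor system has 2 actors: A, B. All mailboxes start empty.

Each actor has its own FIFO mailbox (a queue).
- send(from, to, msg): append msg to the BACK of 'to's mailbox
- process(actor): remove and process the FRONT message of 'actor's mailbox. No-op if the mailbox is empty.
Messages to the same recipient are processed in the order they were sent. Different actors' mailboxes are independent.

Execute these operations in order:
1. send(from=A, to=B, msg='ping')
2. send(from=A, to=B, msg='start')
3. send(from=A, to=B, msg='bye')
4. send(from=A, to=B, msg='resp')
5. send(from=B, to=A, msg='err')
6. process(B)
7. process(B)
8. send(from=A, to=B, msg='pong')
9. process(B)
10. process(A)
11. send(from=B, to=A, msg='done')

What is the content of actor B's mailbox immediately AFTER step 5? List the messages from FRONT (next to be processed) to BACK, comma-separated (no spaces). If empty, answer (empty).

After 1 (send(from=A, to=B, msg='ping')): A:[] B:[ping]
After 2 (send(from=A, to=B, msg='start')): A:[] B:[ping,start]
After 3 (send(from=A, to=B, msg='bye')): A:[] B:[ping,start,bye]
After 4 (send(from=A, to=B, msg='resp')): A:[] B:[ping,start,bye,resp]
After 5 (send(from=B, to=A, msg='err')): A:[err] B:[ping,start,bye,resp]

ping,start,bye,resp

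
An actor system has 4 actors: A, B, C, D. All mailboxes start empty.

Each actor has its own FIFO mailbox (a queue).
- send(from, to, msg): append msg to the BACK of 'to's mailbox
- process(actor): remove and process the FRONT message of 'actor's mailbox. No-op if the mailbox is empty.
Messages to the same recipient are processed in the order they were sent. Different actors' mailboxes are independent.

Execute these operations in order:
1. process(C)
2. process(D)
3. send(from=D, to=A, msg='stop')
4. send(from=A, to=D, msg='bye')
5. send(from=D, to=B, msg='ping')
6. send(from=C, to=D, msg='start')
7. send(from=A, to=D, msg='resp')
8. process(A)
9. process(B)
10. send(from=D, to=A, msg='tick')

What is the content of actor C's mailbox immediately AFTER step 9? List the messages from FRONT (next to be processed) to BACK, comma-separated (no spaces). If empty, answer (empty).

After 1 (process(C)): A:[] B:[] C:[] D:[]
After 2 (process(D)): A:[] B:[] C:[] D:[]
After 3 (send(from=D, to=A, msg='stop')): A:[stop] B:[] C:[] D:[]
After 4 (send(from=A, to=D, msg='bye')): A:[stop] B:[] C:[] D:[bye]
After 5 (send(from=D, to=B, msg='ping')): A:[stop] B:[ping] C:[] D:[bye]
After 6 (send(from=C, to=D, msg='start')): A:[stop] B:[ping] C:[] D:[bye,start]
After 7 (send(from=A, to=D, msg='resp')): A:[stop] B:[ping] C:[] D:[bye,start,resp]
After 8 (process(A)): A:[] B:[ping] C:[] D:[bye,start,resp]
After 9 (process(B)): A:[] B:[] C:[] D:[bye,start,resp]

(empty)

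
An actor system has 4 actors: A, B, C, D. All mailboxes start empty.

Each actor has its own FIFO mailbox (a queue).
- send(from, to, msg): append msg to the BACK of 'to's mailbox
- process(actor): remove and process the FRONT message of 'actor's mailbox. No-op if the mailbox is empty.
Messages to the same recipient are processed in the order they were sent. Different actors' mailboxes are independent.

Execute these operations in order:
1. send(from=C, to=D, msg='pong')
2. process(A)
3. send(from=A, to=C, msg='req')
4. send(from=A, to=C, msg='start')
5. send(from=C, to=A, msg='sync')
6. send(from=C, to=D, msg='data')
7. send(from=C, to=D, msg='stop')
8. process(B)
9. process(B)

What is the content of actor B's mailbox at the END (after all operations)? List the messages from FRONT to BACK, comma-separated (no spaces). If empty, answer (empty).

After 1 (send(from=C, to=D, msg='pong')): A:[] B:[] C:[] D:[pong]
After 2 (process(A)): A:[] B:[] C:[] D:[pong]
After 3 (send(from=A, to=C, msg='req')): A:[] B:[] C:[req] D:[pong]
After 4 (send(from=A, to=C, msg='start')): A:[] B:[] C:[req,start] D:[pong]
After 5 (send(from=C, to=A, msg='sync')): A:[sync] B:[] C:[req,start] D:[pong]
After 6 (send(from=C, to=D, msg='data')): A:[sync] B:[] C:[req,start] D:[pong,data]
After 7 (send(from=C, to=D, msg='stop')): A:[sync] B:[] C:[req,start] D:[pong,data,stop]
After 8 (process(B)): A:[sync] B:[] C:[req,start] D:[pong,data,stop]
After 9 (process(B)): A:[sync] B:[] C:[req,start] D:[pong,data,stop]

Answer: (empty)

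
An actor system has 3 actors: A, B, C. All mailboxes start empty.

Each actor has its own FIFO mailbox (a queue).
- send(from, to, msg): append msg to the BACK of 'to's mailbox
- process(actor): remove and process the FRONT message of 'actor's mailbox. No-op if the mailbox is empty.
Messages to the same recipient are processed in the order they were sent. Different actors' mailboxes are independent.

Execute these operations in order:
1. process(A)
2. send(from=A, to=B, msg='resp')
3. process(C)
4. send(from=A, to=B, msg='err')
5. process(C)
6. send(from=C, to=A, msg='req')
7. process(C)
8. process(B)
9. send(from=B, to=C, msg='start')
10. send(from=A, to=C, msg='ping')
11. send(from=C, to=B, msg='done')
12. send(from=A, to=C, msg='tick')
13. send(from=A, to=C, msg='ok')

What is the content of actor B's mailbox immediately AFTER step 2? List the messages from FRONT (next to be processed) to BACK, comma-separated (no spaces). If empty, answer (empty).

After 1 (process(A)): A:[] B:[] C:[]
After 2 (send(from=A, to=B, msg='resp')): A:[] B:[resp] C:[]

resp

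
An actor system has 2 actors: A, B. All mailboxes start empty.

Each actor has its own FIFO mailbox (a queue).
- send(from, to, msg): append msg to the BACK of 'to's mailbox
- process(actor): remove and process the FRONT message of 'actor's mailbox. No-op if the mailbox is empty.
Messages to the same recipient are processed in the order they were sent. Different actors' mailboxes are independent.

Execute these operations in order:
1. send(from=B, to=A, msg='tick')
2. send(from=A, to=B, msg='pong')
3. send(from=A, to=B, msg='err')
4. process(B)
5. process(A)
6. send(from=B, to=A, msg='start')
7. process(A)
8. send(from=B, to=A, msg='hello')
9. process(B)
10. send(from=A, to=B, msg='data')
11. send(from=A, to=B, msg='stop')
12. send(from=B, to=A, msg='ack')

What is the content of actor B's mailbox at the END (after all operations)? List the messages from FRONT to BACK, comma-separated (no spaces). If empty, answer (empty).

After 1 (send(from=B, to=A, msg='tick')): A:[tick] B:[]
After 2 (send(from=A, to=B, msg='pong')): A:[tick] B:[pong]
After 3 (send(from=A, to=B, msg='err')): A:[tick] B:[pong,err]
After 4 (process(B)): A:[tick] B:[err]
After 5 (process(A)): A:[] B:[err]
After 6 (send(from=B, to=A, msg='start')): A:[start] B:[err]
After 7 (process(A)): A:[] B:[err]
After 8 (send(from=B, to=A, msg='hello')): A:[hello] B:[err]
After 9 (process(B)): A:[hello] B:[]
After 10 (send(from=A, to=B, msg='data')): A:[hello] B:[data]
After 11 (send(from=A, to=B, msg='stop')): A:[hello] B:[data,stop]
After 12 (send(from=B, to=A, msg='ack')): A:[hello,ack] B:[data,stop]

Answer: data,stop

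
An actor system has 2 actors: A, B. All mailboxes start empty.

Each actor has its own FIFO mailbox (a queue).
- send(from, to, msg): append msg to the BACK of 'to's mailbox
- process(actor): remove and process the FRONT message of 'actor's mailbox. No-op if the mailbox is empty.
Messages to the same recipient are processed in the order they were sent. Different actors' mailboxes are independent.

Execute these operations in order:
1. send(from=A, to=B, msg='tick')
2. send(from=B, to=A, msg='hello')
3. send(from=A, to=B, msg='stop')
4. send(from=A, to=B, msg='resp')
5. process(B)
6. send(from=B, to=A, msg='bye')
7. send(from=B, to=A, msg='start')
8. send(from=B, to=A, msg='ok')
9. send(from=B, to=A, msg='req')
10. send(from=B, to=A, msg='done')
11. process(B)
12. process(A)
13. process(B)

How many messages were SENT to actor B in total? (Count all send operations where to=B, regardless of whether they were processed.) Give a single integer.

After 1 (send(from=A, to=B, msg='tick')): A:[] B:[tick]
After 2 (send(from=B, to=A, msg='hello')): A:[hello] B:[tick]
After 3 (send(from=A, to=B, msg='stop')): A:[hello] B:[tick,stop]
After 4 (send(from=A, to=B, msg='resp')): A:[hello] B:[tick,stop,resp]
After 5 (process(B)): A:[hello] B:[stop,resp]
After 6 (send(from=B, to=A, msg='bye')): A:[hello,bye] B:[stop,resp]
After 7 (send(from=B, to=A, msg='start')): A:[hello,bye,start] B:[stop,resp]
After 8 (send(from=B, to=A, msg='ok')): A:[hello,bye,start,ok] B:[stop,resp]
After 9 (send(from=B, to=A, msg='req')): A:[hello,bye,start,ok,req] B:[stop,resp]
After 10 (send(from=B, to=A, msg='done')): A:[hello,bye,start,ok,req,done] B:[stop,resp]
After 11 (process(B)): A:[hello,bye,start,ok,req,done] B:[resp]
After 12 (process(A)): A:[bye,start,ok,req,done] B:[resp]
After 13 (process(B)): A:[bye,start,ok,req,done] B:[]

Answer: 3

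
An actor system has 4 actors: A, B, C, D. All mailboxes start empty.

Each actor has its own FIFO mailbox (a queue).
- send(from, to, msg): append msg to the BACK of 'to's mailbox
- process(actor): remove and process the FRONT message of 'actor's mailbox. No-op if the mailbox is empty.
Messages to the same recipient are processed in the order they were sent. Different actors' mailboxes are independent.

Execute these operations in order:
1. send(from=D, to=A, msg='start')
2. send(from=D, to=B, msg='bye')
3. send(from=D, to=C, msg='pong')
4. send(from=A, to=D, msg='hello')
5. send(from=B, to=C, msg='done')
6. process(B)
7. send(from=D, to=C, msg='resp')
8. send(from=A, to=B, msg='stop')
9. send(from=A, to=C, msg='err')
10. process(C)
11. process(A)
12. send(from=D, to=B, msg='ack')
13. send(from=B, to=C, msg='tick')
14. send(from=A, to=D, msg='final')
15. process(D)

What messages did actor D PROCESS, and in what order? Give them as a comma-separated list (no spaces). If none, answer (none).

Answer: hello

Derivation:
After 1 (send(from=D, to=A, msg='start')): A:[start] B:[] C:[] D:[]
After 2 (send(from=D, to=B, msg='bye')): A:[start] B:[bye] C:[] D:[]
After 3 (send(from=D, to=C, msg='pong')): A:[start] B:[bye] C:[pong] D:[]
After 4 (send(from=A, to=D, msg='hello')): A:[start] B:[bye] C:[pong] D:[hello]
After 5 (send(from=B, to=C, msg='done')): A:[start] B:[bye] C:[pong,done] D:[hello]
After 6 (process(B)): A:[start] B:[] C:[pong,done] D:[hello]
After 7 (send(from=D, to=C, msg='resp')): A:[start] B:[] C:[pong,done,resp] D:[hello]
After 8 (send(from=A, to=B, msg='stop')): A:[start] B:[stop] C:[pong,done,resp] D:[hello]
After 9 (send(from=A, to=C, msg='err')): A:[start] B:[stop] C:[pong,done,resp,err] D:[hello]
After 10 (process(C)): A:[start] B:[stop] C:[done,resp,err] D:[hello]
After 11 (process(A)): A:[] B:[stop] C:[done,resp,err] D:[hello]
After 12 (send(from=D, to=B, msg='ack')): A:[] B:[stop,ack] C:[done,resp,err] D:[hello]
After 13 (send(from=B, to=C, msg='tick')): A:[] B:[stop,ack] C:[done,resp,err,tick] D:[hello]
After 14 (send(from=A, to=D, msg='final')): A:[] B:[stop,ack] C:[done,resp,err,tick] D:[hello,final]
After 15 (process(D)): A:[] B:[stop,ack] C:[done,resp,err,tick] D:[final]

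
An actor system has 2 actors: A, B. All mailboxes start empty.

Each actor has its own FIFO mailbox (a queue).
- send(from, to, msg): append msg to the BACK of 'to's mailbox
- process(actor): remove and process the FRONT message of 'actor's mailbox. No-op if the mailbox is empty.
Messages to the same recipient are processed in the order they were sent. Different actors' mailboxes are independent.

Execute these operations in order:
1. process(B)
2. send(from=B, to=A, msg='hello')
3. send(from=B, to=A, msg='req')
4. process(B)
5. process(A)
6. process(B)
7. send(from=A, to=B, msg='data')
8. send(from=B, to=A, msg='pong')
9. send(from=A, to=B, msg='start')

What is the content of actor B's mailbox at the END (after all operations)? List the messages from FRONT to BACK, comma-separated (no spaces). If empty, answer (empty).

Answer: data,start

Derivation:
After 1 (process(B)): A:[] B:[]
After 2 (send(from=B, to=A, msg='hello')): A:[hello] B:[]
After 3 (send(from=B, to=A, msg='req')): A:[hello,req] B:[]
After 4 (process(B)): A:[hello,req] B:[]
After 5 (process(A)): A:[req] B:[]
After 6 (process(B)): A:[req] B:[]
After 7 (send(from=A, to=B, msg='data')): A:[req] B:[data]
After 8 (send(from=B, to=A, msg='pong')): A:[req,pong] B:[data]
After 9 (send(from=A, to=B, msg='start')): A:[req,pong] B:[data,start]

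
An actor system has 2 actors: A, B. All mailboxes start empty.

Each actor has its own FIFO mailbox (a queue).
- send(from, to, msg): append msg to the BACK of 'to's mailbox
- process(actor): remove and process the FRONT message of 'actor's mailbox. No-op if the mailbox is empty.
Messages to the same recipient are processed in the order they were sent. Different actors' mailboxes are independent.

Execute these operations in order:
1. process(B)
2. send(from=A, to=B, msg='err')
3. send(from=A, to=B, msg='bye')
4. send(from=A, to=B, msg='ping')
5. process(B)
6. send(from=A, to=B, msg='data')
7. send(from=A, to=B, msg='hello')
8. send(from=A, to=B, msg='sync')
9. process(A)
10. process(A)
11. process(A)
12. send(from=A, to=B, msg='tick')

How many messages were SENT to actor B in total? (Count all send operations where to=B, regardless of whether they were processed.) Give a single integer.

Answer: 7

Derivation:
After 1 (process(B)): A:[] B:[]
After 2 (send(from=A, to=B, msg='err')): A:[] B:[err]
After 3 (send(from=A, to=B, msg='bye')): A:[] B:[err,bye]
After 4 (send(from=A, to=B, msg='ping')): A:[] B:[err,bye,ping]
After 5 (process(B)): A:[] B:[bye,ping]
After 6 (send(from=A, to=B, msg='data')): A:[] B:[bye,ping,data]
After 7 (send(from=A, to=B, msg='hello')): A:[] B:[bye,ping,data,hello]
After 8 (send(from=A, to=B, msg='sync')): A:[] B:[bye,ping,data,hello,sync]
After 9 (process(A)): A:[] B:[bye,ping,data,hello,sync]
After 10 (process(A)): A:[] B:[bye,ping,data,hello,sync]
After 11 (process(A)): A:[] B:[bye,ping,data,hello,sync]
After 12 (send(from=A, to=B, msg='tick')): A:[] B:[bye,ping,data,hello,sync,tick]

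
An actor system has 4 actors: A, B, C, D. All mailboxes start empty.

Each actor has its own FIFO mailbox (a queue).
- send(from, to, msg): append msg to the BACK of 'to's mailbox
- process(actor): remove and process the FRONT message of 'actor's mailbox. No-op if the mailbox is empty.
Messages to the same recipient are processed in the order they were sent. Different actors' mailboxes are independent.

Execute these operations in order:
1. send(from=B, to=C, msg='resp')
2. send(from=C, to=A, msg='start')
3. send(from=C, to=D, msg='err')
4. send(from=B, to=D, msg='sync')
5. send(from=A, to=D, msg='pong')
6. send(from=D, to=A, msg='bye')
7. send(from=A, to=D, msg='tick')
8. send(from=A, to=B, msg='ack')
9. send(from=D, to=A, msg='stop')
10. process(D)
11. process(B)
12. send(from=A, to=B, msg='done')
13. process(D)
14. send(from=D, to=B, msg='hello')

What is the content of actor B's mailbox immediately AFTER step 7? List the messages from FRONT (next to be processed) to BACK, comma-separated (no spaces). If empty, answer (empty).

After 1 (send(from=B, to=C, msg='resp')): A:[] B:[] C:[resp] D:[]
After 2 (send(from=C, to=A, msg='start')): A:[start] B:[] C:[resp] D:[]
After 3 (send(from=C, to=D, msg='err')): A:[start] B:[] C:[resp] D:[err]
After 4 (send(from=B, to=D, msg='sync')): A:[start] B:[] C:[resp] D:[err,sync]
After 5 (send(from=A, to=D, msg='pong')): A:[start] B:[] C:[resp] D:[err,sync,pong]
After 6 (send(from=D, to=A, msg='bye')): A:[start,bye] B:[] C:[resp] D:[err,sync,pong]
After 7 (send(from=A, to=D, msg='tick')): A:[start,bye] B:[] C:[resp] D:[err,sync,pong,tick]

(empty)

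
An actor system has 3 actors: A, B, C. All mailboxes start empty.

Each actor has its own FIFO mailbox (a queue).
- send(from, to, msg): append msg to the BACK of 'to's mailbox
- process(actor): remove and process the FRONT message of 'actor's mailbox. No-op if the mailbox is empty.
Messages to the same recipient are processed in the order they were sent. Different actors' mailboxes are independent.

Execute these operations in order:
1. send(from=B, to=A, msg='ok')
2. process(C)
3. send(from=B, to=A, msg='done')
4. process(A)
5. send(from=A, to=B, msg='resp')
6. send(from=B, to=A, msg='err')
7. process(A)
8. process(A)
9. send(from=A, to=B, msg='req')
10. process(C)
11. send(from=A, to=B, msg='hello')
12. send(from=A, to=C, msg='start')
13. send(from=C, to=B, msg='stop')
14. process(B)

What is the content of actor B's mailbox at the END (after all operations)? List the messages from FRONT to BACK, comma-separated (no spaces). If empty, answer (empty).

After 1 (send(from=B, to=A, msg='ok')): A:[ok] B:[] C:[]
After 2 (process(C)): A:[ok] B:[] C:[]
After 3 (send(from=B, to=A, msg='done')): A:[ok,done] B:[] C:[]
After 4 (process(A)): A:[done] B:[] C:[]
After 5 (send(from=A, to=B, msg='resp')): A:[done] B:[resp] C:[]
After 6 (send(from=B, to=A, msg='err')): A:[done,err] B:[resp] C:[]
After 7 (process(A)): A:[err] B:[resp] C:[]
After 8 (process(A)): A:[] B:[resp] C:[]
After 9 (send(from=A, to=B, msg='req')): A:[] B:[resp,req] C:[]
After 10 (process(C)): A:[] B:[resp,req] C:[]
After 11 (send(from=A, to=B, msg='hello')): A:[] B:[resp,req,hello] C:[]
After 12 (send(from=A, to=C, msg='start')): A:[] B:[resp,req,hello] C:[start]
After 13 (send(from=C, to=B, msg='stop')): A:[] B:[resp,req,hello,stop] C:[start]
After 14 (process(B)): A:[] B:[req,hello,stop] C:[start]

Answer: req,hello,stop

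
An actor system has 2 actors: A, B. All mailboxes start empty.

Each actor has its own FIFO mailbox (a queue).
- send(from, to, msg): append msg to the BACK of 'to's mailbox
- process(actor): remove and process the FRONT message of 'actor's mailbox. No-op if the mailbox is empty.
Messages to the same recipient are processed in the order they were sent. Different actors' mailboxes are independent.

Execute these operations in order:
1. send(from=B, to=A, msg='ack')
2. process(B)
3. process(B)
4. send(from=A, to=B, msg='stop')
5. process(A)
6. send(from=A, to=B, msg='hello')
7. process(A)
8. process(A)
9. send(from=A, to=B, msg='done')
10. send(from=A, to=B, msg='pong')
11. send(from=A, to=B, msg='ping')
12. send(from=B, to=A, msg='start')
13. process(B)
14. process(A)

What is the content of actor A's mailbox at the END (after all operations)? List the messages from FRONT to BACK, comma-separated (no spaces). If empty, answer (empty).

Answer: (empty)

Derivation:
After 1 (send(from=B, to=A, msg='ack')): A:[ack] B:[]
After 2 (process(B)): A:[ack] B:[]
After 3 (process(B)): A:[ack] B:[]
After 4 (send(from=A, to=B, msg='stop')): A:[ack] B:[stop]
After 5 (process(A)): A:[] B:[stop]
After 6 (send(from=A, to=B, msg='hello')): A:[] B:[stop,hello]
After 7 (process(A)): A:[] B:[stop,hello]
After 8 (process(A)): A:[] B:[stop,hello]
After 9 (send(from=A, to=B, msg='done')): A:[] B:[stop,hello,done]
After 10 (send(from=A, to=B, msg='pong')): A:[] B:[stop,hello,done,pong]
After 11 (send(from=A, to=B, msg='ping')): A:[] B:[stop,hello,done,pong,ping]
After 12 (send(from=B, to=A, msg='start')): A:[start] B:[stop,hello,done,pong,ping]
After 13 (process(B)): A:[start] B:[hello,done,pong,ping]
After 14 (process(A)): A:[] B:[hello,done,pong,ping]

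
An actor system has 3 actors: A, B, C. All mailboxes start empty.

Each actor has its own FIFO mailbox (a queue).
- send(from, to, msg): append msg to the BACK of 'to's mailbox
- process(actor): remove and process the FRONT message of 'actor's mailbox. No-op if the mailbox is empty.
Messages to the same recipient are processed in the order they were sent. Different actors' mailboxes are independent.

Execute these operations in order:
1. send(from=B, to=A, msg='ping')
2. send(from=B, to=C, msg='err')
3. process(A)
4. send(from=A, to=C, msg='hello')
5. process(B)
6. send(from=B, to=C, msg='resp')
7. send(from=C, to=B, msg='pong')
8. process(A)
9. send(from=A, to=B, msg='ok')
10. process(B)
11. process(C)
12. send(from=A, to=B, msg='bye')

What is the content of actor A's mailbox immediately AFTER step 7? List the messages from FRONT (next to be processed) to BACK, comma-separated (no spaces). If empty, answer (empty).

After 1 (send(from=B, to=A, msg='ping')): A:[ping] B:[] C:[]
After 2 (send(from=B, to=C, msg='err')): A:[ping] B:[] C:[err]
After 3 (process(A)): A:[] B:[] C:[err]
After 4 (send(from=A, to=C, msg='hello')): A:[] B:[] C:[err,hello]
After 5 (process(B)): A:[] B:[] C:[err,hello]
After 6 (send(from=B, to=C, msg='resp')): A:[] B:[] C:[err,hello,resp]
After 7 (send(from=C, to=B, msg='pong')): A:[] B:[pong] C:[err,hello,resp]

(empty)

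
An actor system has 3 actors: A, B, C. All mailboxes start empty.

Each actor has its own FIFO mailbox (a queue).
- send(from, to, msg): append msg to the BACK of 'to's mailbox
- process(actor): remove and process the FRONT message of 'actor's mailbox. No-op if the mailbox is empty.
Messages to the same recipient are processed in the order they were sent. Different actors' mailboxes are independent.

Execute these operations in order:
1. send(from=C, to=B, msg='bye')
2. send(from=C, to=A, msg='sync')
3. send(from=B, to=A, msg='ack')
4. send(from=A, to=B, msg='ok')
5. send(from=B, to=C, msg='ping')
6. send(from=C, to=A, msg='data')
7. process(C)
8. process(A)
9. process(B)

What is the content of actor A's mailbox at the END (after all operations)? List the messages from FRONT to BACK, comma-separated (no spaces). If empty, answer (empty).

After 1 (send(from=C, to=B, msg='bye')): A:[] B:[bye] C:[]
After 2 (send(from=C, to=A, msg='sync')): A:[sync] B:[bye] C:[]
After 3 (send(from=B, to=A, msg='ack')): A:[sync,ack] B:[bye] C:[]
After 4 (send(from=A, to=B, msg='ok')): A:[sync,ack] B:[bye,ok] C:[]
After 5 (send(from=B, to=C, msg='ping')): A:[sync,ack] B:[bye,ok] C:[ping]
After 6 (send(from=C, to=A, msg='data')): A:[sync,ack,data] B:[bye,ok] C:[ping]
After 7 (process(C)): A:[sync,ack,data] B:[bye,ok] C:[]
After 8 (process(A)): A:[ack,data] B:[bye,ok] C:[]
After 9 (process(B)): A:[ack,data] B:[ok] C:[]

Answer: ack,data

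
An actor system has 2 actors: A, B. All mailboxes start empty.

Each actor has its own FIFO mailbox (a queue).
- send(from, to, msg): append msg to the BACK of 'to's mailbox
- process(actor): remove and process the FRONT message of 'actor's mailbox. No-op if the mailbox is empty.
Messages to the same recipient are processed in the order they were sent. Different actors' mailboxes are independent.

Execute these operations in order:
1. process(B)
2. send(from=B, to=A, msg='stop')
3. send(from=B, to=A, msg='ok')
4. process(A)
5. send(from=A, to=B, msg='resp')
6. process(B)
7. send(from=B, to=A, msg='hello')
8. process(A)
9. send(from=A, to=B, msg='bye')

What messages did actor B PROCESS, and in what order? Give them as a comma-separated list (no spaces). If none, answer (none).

After 1 (process(B)): A:[] B:[]
After 2 (send(from=B, to=A, msg='stop')): A:[stop] B:[]
After 3 (send(from=B, to=A, msg='ok')): A:[stop,ok] B:[]
After 4 (process(A)): A:[ok] B:[]
After 5 (send(from=A, to=B, msg='resp')): A:[ok] B:[resp]
After 6 (process(B)): A:[ok] B:[]
After 7 (send(from=B, to=A, msg='hello')): A:[ok,hello] B:[]
After 8 (process(A)): A:[hello] B:[]
After 9 (send(from=A, to=B, msg='bye')): A:[hello] B:[bye]

Answer: resp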